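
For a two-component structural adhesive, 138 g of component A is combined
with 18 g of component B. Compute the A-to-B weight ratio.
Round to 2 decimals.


Weight ratio A:B = 138 / 18
= 7.67

7.67


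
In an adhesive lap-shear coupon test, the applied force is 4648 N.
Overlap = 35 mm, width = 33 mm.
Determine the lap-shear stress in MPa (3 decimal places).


stress = F / (overlap * width)
= 4648 / (35 * 33)
= 4.024 MPa

4.024


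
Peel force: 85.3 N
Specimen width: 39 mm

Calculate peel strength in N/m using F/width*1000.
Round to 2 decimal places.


Peel strength = 85.3 / 39 * 1000 = 2187.18 N/m

2187.18


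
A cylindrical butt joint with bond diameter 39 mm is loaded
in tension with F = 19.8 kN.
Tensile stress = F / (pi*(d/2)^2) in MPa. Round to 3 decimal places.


Area = pi * (39/2)^2 = 1194.5906 mm^2
Stress = 19.8*1000 / 1194.5906
= 16.575 MPa

16.575


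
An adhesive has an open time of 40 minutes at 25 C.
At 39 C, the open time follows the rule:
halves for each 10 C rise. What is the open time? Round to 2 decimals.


Factor = 2^((39-25)/10) = 2.6390
Open time = 40 / 2.6390 = 15.16 min

15.16


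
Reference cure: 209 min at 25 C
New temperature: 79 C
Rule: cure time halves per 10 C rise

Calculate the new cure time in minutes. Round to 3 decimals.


factor = 2^((79-25)/10) = 42.2243
t_new = 209 / 42.2243 = 4.950 min

4.950


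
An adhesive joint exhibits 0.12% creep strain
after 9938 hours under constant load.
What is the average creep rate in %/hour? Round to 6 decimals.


Creep rate = strain / time
= 0.12 / 9938
= 0.000012 %/h

0.000012


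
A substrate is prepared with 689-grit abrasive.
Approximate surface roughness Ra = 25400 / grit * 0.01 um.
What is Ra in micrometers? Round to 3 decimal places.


Ra = 25400 / 689 * 0.01 = 0.369 um

0.369


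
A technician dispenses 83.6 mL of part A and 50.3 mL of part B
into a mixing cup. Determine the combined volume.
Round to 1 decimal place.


Combined volume = 83.6 + 50.3
= 133.9 mL

133.9


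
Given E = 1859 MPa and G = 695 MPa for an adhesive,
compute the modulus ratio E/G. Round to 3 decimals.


E/G ratio = 1859 / 695 = 2.675

2.675


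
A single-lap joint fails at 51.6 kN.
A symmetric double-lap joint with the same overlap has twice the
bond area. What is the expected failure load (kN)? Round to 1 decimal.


Double-lap load = 2 * 51.6 = 103.2 kN

103.2


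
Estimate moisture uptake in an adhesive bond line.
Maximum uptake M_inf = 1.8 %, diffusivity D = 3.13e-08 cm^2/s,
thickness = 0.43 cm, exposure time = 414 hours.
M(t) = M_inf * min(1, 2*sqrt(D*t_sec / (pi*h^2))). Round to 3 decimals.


Convert time: 414 h = 1490400 s
ratio = min(1, 2*sqrt(3.13e-08*1490400/(pi*0.43^2)))
= 0.566774
M(t) = 1.8 * 0.566774 = 1.020%

1.020


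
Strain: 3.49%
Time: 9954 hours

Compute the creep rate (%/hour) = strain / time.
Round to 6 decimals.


Creep rate = 3.49 / 9954
= 0.000351 %/h

0.000351


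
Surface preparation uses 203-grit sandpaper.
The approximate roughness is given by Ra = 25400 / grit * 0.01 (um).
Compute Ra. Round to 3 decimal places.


Ra = 25400 / 203 * 0.01
= 254 / 203
= 1.251 um

1.251


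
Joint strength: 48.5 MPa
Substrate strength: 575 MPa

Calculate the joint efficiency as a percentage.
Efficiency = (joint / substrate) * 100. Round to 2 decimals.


Efficiency = (48.5 / 575) * 100 = 8.43%

8.43


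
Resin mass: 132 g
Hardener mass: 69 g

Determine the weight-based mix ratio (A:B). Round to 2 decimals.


Ratio = 132 / 69 = 1.91

1.91


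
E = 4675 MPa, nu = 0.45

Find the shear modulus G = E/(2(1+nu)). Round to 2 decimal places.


G = 4675 / (2 * 1.45)
= 1612.07 MPa

1612.07


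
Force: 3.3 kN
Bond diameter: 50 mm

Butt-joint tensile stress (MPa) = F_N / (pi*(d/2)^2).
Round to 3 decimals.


F_N = 3.3 * 1000 = 3300.0 N
A = pi*(25.0)^2 = 1963.4954 mm^2
stress = 3300.0 / 1963.4954 = 1.681 MPa

1.681


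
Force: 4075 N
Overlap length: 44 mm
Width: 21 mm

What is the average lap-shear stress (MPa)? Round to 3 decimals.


Average shear stress = F / (overlap * width)
= 4075 / (44 * 21)
= 4.410 MPa

4.410


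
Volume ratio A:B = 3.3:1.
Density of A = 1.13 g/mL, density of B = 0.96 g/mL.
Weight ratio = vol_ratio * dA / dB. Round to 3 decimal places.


Wt ratio = 3.3 * 1.13 / 0.96
= 3.884

3.884


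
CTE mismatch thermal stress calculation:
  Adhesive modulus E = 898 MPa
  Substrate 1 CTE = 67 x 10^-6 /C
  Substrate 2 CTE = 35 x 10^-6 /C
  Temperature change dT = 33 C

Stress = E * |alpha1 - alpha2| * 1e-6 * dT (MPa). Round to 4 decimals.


delta_alpha = |67 - 35| = 32 x 10^-6/C
Stress = 898 * 32e-6 * 33
= 0.9483 MPa

0.9483


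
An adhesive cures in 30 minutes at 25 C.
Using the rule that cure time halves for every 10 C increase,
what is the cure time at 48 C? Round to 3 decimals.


Factor = 2^((48 - 25) / 10) = 4.9246
Cure time = 30 / 4.9246
= 6.092 minutes

6.092


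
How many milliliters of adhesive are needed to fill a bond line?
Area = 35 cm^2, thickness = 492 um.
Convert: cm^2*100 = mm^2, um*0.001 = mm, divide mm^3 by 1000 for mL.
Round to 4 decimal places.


= (35 * 100) * (492 * 0.001) / 1000
= 1.7220 mL

1.7220


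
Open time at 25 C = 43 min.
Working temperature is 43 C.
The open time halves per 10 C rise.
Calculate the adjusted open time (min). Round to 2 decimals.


factor = 2^((43 - 25) / 10) = 3.4822
ot = 43 / 3.4822 = 12.35 min

12.35


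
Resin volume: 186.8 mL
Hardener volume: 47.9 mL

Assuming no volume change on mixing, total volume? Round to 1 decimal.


V_total = 186.8 + 47.9 = 234.7 mL

234.7


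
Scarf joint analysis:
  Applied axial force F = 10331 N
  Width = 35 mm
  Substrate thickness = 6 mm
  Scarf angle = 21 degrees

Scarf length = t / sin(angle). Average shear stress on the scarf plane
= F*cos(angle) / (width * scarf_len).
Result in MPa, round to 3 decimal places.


Scarf length = 6 / sin(21 deg) = 16.7426 mm
cos(21 deg) = 0.933580
Shear = 10331 * 0.933580 / (35 * 16.7426)
= 16.459 MPa

16.459


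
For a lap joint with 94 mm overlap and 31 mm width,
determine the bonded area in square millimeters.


Area = 94 * 31 = 2914 mm^2

2914


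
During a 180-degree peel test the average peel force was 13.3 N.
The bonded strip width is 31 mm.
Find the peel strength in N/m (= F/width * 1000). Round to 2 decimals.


Peel strength = F/width * 1000
= 13.3 / 31 * 1000
= 429.03 N/m

429.03


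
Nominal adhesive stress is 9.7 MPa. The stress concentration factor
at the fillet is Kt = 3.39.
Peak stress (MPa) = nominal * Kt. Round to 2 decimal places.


Peak = 9.7 * 3.39 = 32.88 MPa

32.88


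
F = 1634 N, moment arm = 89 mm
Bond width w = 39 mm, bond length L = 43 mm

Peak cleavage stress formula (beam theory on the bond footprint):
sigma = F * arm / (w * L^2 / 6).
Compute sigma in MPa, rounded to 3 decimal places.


sigma = (1634 * 89) / (39 * 1849 / 6)
= 145426 * 6 / 72111
= 872556 / 72111
= 12.100 MPa

12.100


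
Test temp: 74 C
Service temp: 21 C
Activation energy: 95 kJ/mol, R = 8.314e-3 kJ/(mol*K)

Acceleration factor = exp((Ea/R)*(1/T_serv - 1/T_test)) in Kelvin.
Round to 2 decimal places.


AF = exp((95/0.008314)*(1/294.15 - 1/347.15))
= 376.40

376.40


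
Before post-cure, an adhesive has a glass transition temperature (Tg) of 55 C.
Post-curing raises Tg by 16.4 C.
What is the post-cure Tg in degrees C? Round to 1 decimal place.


Tg_post = Tg_base + delta_Tg
= 55 + 16.4
= 71.4 C

71.4


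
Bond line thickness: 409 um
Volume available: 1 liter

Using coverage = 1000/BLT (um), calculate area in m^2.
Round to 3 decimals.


1 L = 1e6 mm^3, thickness = 409 um = 0.409 mm
Area = 1e6 / 0.409 mm^2 = (1e6 / 0.409) / 1e6 m^2 = 1000 / 409 m^2
= 2.445 m^2

2.445


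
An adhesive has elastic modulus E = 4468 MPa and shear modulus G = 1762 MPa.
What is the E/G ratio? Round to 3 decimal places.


E/G = 4468 / 1762 = 2.536

2.536


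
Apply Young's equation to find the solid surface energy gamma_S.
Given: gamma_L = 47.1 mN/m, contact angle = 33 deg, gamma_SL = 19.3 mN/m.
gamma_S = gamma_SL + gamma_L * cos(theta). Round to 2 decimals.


theta_rad = 33 * pi/180 = 0.575959
gamma_S = 19.3 + 47.1 * cos(0.575959)
= 58.80 mN/m

58.80


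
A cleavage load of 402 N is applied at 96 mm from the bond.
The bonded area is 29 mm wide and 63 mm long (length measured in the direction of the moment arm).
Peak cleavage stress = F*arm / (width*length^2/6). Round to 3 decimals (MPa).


Moment = 402 * 96 = 38592 N*mm
Section modulus = 29 * 3969 / 6 = 115101 / 6 mm^3
Stress = 38592 / (115101 / 6) = 231552 / 115101
= 2.012 MPa

2.012


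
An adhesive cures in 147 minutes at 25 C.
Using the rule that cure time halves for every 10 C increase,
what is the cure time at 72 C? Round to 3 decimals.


Factor = 2^((72 - 25) / 10) = 25.9921
Cure time = 147 / 25.9921
= 5.656 minutes

5.656


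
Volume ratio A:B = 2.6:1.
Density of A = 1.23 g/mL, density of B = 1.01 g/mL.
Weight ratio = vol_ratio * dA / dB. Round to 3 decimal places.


Wt ratio = 2.6 * 1.23 / 1.01
= 3.166

3.166


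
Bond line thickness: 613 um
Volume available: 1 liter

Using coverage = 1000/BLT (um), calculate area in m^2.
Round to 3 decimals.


1 L = 1e6 mm^3, thickness = 613 um = 0.613 mm
Area = 1e6 / 0.613 mm^2 = (1e6 / 0.613) / 1e6 m^2 = 1000 / 613 m^2
= 1.631 m^2

1.631


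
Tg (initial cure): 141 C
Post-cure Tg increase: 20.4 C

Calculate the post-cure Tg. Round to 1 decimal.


Post-cure Tg = 141 + 20.4 = 161.4 C

161.4


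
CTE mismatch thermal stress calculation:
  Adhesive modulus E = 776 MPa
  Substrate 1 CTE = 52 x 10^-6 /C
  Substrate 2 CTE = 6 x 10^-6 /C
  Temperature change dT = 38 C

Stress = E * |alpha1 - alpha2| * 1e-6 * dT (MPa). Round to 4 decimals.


delta_alpha = |52 - 6| = 46 x 10^-6/C
Stress = 776 * 46e-6 * 38
= 1.3564 MPa

1.3564


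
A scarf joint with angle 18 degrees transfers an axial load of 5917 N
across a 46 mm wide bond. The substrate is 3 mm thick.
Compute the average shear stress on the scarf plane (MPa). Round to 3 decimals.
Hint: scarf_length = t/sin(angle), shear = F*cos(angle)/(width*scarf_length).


scarf_length = 3 / sin(18 deg) = 9.7082 mm
cos(18 deg) = 0.951057
shear stress = 5917 * 0.951057 / (46 * 9.7082)
= 12.601 MPa

12.601


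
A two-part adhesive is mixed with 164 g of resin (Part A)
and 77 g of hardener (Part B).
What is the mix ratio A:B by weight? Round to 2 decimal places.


Mix ratio = mass_A / mass_B
= 164 / 77
= 2.13

2.13


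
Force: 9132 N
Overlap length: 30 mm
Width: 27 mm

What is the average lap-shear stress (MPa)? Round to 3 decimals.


Average shear stress = F / (overlap * width)
= 9132 / (30 * 27)
= 11.274 MPa

11.274


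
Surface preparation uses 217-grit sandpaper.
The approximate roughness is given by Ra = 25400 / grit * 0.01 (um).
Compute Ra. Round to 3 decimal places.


Ra = 25400 / 217 * 0.01
= 254 / 217
= 1.171 um

1.171


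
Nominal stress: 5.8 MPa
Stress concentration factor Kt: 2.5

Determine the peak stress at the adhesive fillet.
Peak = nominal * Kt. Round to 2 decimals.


Peak stress = 5.8 * 2.5
= 14.50 MPa

14.50


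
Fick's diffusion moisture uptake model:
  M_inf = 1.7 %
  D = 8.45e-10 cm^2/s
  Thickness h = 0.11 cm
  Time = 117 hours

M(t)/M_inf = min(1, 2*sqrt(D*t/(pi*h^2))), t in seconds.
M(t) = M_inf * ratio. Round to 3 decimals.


t_sec = 117 * 3600 = 421200
ratio = 2*sqrt(8.45e-10*421200/(pi*0.11^2))
= min(1, 0.193524)
= 0.193524
M(t) = 1.7 * 0.193524 = 0.329 %

0.329


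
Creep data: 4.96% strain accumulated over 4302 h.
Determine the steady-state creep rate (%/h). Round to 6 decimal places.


Rate = 4.96 / 4302 = 0.001153 %/h

0.001153


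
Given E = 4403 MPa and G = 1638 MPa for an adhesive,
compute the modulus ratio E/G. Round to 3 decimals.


E/G ratio = 4403 / 1638 = 2.688

2.688


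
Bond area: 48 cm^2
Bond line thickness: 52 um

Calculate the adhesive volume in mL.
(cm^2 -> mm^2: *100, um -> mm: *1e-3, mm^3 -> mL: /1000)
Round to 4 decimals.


V = 48*100 * 52*1e-3 / 1000
= 0.2496 mL

0.2496


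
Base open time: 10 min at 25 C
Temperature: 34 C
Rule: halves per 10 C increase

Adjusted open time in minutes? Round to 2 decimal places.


Acceleration = 2^((34-25)/10) = 1.8661
Open time = 10 / 1.8661 = 5.36 min

5.36


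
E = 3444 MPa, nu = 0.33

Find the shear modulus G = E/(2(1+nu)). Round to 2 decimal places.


G = 3444 / (2 * 1.33)
= 1294.74 MPa

1294.74


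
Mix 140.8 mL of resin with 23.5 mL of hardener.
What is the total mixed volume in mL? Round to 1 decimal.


Total = 140.8 + 23.5 = 164.3 mL

164.3


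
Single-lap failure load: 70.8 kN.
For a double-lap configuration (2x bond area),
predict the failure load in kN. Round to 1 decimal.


Failure load = 70.8 * 2 = 141.6 kN

141.6


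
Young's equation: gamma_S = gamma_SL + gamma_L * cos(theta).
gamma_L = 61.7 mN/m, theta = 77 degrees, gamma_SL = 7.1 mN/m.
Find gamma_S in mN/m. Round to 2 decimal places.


cos(77 deg) = 0.224951
gamma_S = 7.1 + 61.7 * 0.224951
= 20.98 mN/m

20.98


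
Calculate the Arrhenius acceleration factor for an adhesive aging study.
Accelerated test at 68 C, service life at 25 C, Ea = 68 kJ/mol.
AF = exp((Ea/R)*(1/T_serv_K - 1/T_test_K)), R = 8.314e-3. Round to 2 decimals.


T_test = 341.15 K, T_serv = 298.15 K
Ea/R = 68 / 0.008314 = 8178.98
AF = exp(8178.98 * (1/298.15 - 1/341.15))
= 31.74

31.74


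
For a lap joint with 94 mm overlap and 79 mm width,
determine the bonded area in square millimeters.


Area = 94 * 79 = 7426 mm^2

7426


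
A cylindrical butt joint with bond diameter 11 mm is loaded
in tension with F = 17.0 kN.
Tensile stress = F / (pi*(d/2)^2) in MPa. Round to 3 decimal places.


Area = pi * (11/2)^2 = 95.0332 mm^2
Stress = 17.0*1000 / 95.0332
= 178.885 MPa

178.885


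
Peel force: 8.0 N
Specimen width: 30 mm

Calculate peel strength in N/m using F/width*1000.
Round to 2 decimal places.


Peel strength = 8.0 / 30 * 1000 = 266.67 N/m

266.67


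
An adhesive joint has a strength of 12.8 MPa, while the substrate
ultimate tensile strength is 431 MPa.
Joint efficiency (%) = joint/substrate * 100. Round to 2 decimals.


Efficiency = 12.8 / 431 * 100
= 2.97%

2.97


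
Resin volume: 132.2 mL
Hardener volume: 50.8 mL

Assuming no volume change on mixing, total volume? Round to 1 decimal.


V_total = 132.2 + 50.8 = 183.0 mL

183.0


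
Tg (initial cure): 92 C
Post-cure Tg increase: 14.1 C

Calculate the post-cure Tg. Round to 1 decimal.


Post-cure Tg = 92 + 14.1 = 106.1 C

106.1


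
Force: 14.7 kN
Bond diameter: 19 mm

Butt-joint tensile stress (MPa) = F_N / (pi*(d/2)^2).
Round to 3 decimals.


F_N = 14.7 * 1000 = 14700.0 N
A = pi*(9.5)^2 = 283.5287 mm^2
stress = 14700.0 / 283.5287 = 51.847 MPa

51.847


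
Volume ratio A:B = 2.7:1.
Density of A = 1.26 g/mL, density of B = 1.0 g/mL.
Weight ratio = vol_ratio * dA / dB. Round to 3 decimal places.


Wt ratio = 2.7 * 1.26 / 1.0
= 3.402

3.402


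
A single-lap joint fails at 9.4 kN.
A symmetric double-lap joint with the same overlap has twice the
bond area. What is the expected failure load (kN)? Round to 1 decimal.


Double-lap load = 2 * 9.4 = 18.8 kN

18.8


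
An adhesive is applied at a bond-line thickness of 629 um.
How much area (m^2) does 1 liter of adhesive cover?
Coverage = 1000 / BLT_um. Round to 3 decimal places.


Coverage = 1000 / 629 = 1.590 m^2

1.590


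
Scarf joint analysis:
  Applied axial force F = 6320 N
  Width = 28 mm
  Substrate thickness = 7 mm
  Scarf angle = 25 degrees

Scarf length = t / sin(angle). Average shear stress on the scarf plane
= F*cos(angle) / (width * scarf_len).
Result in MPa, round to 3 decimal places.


Scarf length = 7 / sin(25 deg) = 16.5634 mm
cos(25 deg) = 0.906308
Shear = 6320 * 0.906308 / (28 * 16.5634)
= 12.351 MPa

12.351


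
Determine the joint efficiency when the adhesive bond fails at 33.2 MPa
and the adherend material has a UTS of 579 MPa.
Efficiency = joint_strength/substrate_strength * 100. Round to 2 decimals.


Joint efficiency = 33.2 / 579 * 100
= 5.73%

5.73


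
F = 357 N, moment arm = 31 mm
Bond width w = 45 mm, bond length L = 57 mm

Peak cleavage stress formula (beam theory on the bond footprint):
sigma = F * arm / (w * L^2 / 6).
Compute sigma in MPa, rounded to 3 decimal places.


sigma = (357 * 31) / (45 * 3249 / 6)
= 11067 * 6 / 146205
= 66402 / 146205
= 0.454 MPa

0.454


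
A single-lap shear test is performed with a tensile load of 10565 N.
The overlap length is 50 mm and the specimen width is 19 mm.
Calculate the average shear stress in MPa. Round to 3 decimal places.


Shear stress = F / (overlap * width)
= 10565 / (50 * 19)
= 10565 / 950
= 11.121 MPa

11.121


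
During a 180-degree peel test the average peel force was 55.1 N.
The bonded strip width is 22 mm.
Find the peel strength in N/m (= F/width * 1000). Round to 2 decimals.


Peel strength = F/width * 1000
= 55.1 / 22 * 1000
= 2504.55 N/m

2504.55


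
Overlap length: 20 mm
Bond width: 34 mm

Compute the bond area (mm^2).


Bond area = 20 * 34 = 680 mm^2

680


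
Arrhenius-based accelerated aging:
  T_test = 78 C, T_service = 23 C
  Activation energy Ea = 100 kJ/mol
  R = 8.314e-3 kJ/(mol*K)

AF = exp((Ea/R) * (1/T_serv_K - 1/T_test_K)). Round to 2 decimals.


T_test_K = 351.15, T_serv_K = 296.15
AF = exp((100/8.314e-3) * (1/296.15 - 1/351.15))
= 579.02

579.02


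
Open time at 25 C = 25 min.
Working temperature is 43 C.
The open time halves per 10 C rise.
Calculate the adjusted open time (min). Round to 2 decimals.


factor = 2^((43 - 25) / 10) = 3.4822
ot = 25 / 3.4822 = 7.18 min

7.18


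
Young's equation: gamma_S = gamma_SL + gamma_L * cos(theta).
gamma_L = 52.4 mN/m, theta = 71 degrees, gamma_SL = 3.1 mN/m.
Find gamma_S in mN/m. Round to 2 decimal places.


cos(71 deg) = 0.325568
gamma_S = 3.1 + 52.4 * 0.325568
= 20.16 mN/m

20.16


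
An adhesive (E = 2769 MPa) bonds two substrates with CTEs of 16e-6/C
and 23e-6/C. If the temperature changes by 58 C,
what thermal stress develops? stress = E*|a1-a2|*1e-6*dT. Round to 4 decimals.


Stress = 2769 * |16 - 23| * 1e-6 * 58
= 1.1242 MPa

1.1242


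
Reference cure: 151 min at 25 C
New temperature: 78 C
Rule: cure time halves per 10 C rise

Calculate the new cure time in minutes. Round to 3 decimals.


factor = 2^((78-25)/10) = 39.3966
t_new = 151 / 39.3966 = 3.833 min

3.833


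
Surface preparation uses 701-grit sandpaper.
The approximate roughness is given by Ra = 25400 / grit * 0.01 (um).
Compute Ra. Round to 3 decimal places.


Ra = 25400 / 701 * 0.01
= 254 / 701
= 0.362 um

0.362


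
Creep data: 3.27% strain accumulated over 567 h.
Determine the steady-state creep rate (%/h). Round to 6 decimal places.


Rate = 3.27 / 567 = 0.005767 %/h

0.005767


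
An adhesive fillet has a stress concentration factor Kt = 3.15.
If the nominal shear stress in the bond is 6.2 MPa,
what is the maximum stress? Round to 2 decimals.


Max stress = 6.2 * 3.15 = 19.53 MPa

19.53


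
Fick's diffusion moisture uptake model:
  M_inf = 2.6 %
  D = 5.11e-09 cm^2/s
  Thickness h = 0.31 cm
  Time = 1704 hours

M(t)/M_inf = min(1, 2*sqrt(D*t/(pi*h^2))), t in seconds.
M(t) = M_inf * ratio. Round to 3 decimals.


t_sec = 1704 * 3600 = 6134400
ratio = 2*sqrt(5.11e-09*6134400/(pi*0.31^2))
= min(1, 0.644451)
= 0.644451
M(t) = 2.6 * 0.644451 = 1.676 %

1.676


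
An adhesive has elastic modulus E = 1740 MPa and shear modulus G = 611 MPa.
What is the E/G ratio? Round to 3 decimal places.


E/G = 1740 / 611 = 2.848

2.848


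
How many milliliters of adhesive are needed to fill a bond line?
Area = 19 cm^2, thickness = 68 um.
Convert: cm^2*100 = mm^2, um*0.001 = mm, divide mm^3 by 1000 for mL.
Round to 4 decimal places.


= (19 * 100) * (68 * 0.001) / 1000
= 0.1292 mL

0.1292


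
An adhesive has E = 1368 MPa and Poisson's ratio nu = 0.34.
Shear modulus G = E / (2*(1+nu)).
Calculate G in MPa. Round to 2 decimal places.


G = 1368 / (2*(1+0.34))
= 1368 / 2.68
= 510.45 MPa

510.45


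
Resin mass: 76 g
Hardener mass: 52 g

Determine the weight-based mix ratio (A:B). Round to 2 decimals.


Ratio = 76 / 52 = 1.46

1.46


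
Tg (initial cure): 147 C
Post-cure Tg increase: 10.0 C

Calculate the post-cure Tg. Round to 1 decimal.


Post-cure Tg = 147 + 10.0 = 157.0 C

157.0


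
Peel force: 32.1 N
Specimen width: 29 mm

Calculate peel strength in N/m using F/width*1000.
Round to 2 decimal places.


Peel strength = 32.1 / 29 * 1000 = 1106.90 N/m

1106.90


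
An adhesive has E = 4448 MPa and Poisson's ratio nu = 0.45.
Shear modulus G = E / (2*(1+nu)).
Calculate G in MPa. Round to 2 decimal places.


G = 4448 / (2*(1+0.45))
= 4448 / 2.90
= 1533.79 MPa

1533.79


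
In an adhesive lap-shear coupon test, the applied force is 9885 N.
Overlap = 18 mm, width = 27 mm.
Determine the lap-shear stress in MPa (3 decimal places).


stress = F / (overlap * width)
= 9885 / (18 * 27)
= 20.340 MPa

20.340


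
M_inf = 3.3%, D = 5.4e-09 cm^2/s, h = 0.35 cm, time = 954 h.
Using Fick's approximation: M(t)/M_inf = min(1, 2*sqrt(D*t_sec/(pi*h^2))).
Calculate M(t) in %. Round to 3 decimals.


t = 3434400 s
ratio = min(1, 2*sqrt(5.4e-09*3434400/(pi*0.1225)))
= 0.439045
M(t) = 3.3 * 0.439045 = 1.449%

1.449


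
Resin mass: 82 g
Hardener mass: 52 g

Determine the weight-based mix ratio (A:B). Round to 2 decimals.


Ratio = 82 / 52 = 1.58

1.58


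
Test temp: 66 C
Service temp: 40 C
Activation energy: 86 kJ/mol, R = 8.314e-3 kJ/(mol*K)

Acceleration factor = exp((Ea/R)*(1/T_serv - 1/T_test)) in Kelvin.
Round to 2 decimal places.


AF = exp((86/0.008314)*(1/313.15 - 1/339.15))
= 12.58

12.58


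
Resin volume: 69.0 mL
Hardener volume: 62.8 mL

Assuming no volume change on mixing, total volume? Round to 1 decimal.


V_total = 69.0 + 62.8 = 131.8 mL

131.8


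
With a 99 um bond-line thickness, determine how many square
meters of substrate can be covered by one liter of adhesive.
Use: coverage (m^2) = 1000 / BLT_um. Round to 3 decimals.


Coverage = 1000 / 99 = 10.101 m^2

10.101


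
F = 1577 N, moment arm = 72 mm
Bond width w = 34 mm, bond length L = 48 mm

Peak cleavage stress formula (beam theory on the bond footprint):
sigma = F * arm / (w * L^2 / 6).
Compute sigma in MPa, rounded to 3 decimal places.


sigma = (1577 * 72) / (34 * 2304 / 6)
= 113544 * 6 / 78336
= 681264 / 78336
= 8.697 MPa

8.697


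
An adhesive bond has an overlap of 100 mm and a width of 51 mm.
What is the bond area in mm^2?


Bond area = overlap * width
= 100 * 51
= 5100 mm^2

5100


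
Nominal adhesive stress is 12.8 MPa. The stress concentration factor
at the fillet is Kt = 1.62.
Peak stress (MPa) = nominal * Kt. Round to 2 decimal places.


Peak = 12.8 * 1.62 = 20.74 MPa

20.74


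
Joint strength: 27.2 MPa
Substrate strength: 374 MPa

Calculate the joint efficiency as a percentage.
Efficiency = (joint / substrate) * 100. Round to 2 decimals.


Efficiency = (27.2 / 374) * 100 = 7.27%

7.27


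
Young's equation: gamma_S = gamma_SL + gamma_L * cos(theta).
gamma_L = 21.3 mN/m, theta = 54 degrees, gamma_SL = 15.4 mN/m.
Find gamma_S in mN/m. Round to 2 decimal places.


cos(54 deg) = 0.587785
gamma_S = 15.4 + 21.3 * 0.587785
= 27.92 mN/m

27.92


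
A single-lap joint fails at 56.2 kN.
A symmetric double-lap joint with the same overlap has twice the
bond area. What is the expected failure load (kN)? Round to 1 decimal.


Double-lap load = 2 * 56.2 = 112.4 kN

112.4


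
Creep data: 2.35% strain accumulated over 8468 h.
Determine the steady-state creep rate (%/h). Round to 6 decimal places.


Rate = 2.35 / 8468 = 0.000278 %/h

0.000278


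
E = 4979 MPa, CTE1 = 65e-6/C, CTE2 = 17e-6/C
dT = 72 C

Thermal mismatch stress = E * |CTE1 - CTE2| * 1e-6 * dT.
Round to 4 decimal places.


= 4979 * 48e-6 * 72
= 17.2074 MPa

17.2074


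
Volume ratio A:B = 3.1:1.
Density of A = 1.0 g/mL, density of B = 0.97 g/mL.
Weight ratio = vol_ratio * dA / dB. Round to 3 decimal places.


Wt ratio = 3.1 * 1.0 / 0.97
= 3.196

3.196


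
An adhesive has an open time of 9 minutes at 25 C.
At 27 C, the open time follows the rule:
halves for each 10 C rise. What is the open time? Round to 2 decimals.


Factor = 2^((27-25)/10) = 1.1487
Open time = 9 / 1.1487 = 7.83 min

7.83


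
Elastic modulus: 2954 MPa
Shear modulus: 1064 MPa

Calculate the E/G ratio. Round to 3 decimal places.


E / G = 2954 / 1064 = 2.776

2.776


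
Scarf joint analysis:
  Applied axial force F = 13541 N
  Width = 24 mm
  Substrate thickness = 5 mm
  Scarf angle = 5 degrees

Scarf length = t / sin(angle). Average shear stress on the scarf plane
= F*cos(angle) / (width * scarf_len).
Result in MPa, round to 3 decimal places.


Scarf length = 5 / sin(5 deg) = 57.3686 mm
cos(5 deg) = 0.996195
Shear = 13541 * 0.996195 / (24 * 57.3686)
= 9.797 MPa

9.797


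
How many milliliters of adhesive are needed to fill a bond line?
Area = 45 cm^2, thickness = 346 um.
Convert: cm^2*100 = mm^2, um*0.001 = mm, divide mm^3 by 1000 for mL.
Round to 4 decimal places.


= (45 * 100) * (346 * 0.001) / 1000
= 1.5570 mL

1.5570


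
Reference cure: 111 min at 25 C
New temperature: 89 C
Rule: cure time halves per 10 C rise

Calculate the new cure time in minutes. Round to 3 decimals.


factor = 2^((89-25)/10) = 84.4485
t_new = 111 / 84.4485 = 1.314 min

1.314


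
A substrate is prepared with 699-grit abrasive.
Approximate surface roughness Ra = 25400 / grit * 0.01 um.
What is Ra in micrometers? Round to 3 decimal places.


Ra = 25400 / 699 * 0.01 = 0.363 um

0.363


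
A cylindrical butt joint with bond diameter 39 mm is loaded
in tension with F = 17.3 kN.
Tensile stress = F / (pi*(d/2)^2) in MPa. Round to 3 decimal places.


Area = pi * (39/2)^2 = 1194.5906 mm^2
Stress = 17.3*1000 / 1194.5906
= 14.482 MPa

14.482


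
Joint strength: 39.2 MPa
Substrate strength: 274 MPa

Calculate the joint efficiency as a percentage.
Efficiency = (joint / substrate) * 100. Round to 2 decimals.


Efficiency = (39.2 / 274) * 100 = 14.31%

14.31


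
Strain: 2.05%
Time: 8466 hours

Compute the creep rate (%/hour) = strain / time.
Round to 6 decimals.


Creep rate = 2.05 / 8466
= 0.000242 %/h

0.000242


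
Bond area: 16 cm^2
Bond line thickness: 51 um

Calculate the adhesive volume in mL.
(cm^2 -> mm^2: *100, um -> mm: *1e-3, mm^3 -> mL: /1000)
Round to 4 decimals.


V = 16*100 * 51*1e-3 / 1000
= 0.0816 mL

0.0816


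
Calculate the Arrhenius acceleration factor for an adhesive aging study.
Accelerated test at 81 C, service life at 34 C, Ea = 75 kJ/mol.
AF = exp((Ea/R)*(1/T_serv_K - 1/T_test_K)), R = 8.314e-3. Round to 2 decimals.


T_test = 354.15 K, T_serv = 307.15 K
Ea/R = 75 / 0.008314 = 9020.93
AF = exp(9020.93 * (1/307.15 - 1/354.15))
= 49.29

49.29


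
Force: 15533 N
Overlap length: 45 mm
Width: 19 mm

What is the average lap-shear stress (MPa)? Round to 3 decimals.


Average shear stress = F / (overlap * width)
= 15533 / (45 * 19)
= 18.167 MPa

18.167


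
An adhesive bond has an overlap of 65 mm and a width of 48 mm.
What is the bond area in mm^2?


Bond area = overlap * width
= 65 * 48
= 3120 mm^2

3120


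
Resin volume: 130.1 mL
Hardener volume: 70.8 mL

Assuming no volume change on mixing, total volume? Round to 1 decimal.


V_total = 130.1 + 70.8 = 200.9 mL

200.9


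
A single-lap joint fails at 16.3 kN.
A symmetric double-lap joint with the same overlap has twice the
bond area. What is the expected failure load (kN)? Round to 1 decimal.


Double-lap load = 2 * 16.3 = 32.6 kN

32.6


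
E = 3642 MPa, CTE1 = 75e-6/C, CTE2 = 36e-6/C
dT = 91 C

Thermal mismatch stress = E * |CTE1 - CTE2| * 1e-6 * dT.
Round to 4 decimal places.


= 3642 * 39e-6 * 91
= 12.9255 MPa

12.9255


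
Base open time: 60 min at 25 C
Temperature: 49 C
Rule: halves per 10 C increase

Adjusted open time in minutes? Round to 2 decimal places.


Acceleration = 2^((49-25)/10) = 5.2780
Open time = 60 / 5.2780 = 11.37 min

11.37


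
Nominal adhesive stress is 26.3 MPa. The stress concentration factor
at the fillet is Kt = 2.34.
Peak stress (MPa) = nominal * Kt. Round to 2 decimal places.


Peak = 26.3 * 2.34 = 61.54 MPa

61.54


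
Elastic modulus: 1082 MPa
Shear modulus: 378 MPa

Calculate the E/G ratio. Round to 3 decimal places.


E / G = 1082 / 378 = 2.862

2.862


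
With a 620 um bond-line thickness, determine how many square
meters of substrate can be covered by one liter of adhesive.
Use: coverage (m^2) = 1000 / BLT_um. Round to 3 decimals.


Coverage = 1000 / 620 = 1.613 m^2

1.613


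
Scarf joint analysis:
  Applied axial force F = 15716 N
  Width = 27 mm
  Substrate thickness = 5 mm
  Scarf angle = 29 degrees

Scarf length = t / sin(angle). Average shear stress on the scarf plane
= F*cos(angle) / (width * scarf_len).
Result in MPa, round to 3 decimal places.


Scarf length = 5 / sin(29 deg) = 10.3133 mm
cos(29 deg) = 0.874620
Shear = 15716 * 0.874620 / (27 * 10.3133)
= 49.363 MPa

49.363


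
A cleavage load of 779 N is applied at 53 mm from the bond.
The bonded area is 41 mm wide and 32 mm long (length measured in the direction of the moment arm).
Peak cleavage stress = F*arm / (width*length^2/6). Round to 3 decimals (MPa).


Moment = 779 * 53 = 41287 N*mm
Section modulus = 41 * 1024 / 6 = 41984 / 6 mm^3
Stress = 41287 / (41984 / 6) = 247722 / 41984
= 5.900 MPa

5.900


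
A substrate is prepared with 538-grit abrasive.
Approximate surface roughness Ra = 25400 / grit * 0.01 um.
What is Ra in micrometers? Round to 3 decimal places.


Ra = 25400 / 538 * 0.01 = 0.472 um

0.472


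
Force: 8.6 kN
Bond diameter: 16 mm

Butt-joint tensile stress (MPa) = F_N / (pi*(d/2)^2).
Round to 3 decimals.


F_N = 8.6 * 1000 = 8600.0 N
A = pi*(8.0)^2 = 201.0619 mm^2
stress = 8600.0 / 201.0619 = 42.773 MPa

42.773


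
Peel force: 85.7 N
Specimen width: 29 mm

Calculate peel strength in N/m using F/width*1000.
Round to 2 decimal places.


Peel strength = 85.7 / 29 * 1000 = 2955.17 N/m

2955.17


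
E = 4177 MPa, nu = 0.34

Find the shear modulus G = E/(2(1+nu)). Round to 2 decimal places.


G = 4177 / (2 * 1.34)
= 1558.58 MPa

1558.58


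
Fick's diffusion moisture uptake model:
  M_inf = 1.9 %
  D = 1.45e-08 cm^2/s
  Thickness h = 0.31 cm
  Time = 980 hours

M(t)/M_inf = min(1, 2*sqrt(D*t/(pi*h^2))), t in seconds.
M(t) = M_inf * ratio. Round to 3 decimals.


t_sec = 980 * 3600 = 3528000
ratio = 2*sqrt(1.45e-08*3528000/(pi*0.31^2))
= min(1, 0.823269)
= 0.823269
M(t) = 1.9 * 0.823269 = 1.564 %

1.564


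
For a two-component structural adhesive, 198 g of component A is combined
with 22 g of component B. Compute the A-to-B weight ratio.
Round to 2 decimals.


Weight ratio A:B = 198 / 22
= 9.00

9.00


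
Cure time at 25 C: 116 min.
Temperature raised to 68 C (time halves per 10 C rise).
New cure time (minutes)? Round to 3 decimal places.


Acceleration factor = 2^(43/10) = 19.6983
New time = 116 / 19.6983 = 5.889 min

5.889


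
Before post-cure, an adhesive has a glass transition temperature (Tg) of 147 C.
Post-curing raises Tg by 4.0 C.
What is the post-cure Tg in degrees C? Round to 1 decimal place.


Tg_post = Tg_base + delta_Tg
= 147 + 4.0
= 151.0 C

151.0


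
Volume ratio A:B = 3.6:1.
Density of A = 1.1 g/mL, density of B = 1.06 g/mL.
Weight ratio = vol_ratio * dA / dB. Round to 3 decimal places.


Wt ratio = 3.6 * 1.1 / 1.06
= 3.736

3.736


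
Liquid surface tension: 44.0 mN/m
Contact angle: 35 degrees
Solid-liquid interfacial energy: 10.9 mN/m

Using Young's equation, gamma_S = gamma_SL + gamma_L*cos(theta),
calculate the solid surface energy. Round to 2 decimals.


gamma_S = 10.9 + 44.0 * cos(35)
= 46.94 mN/m

46.94


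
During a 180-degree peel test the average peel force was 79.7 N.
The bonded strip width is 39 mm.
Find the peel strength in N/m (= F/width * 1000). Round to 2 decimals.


Peel strength = F/width * 1000
= 79.7 / 39 * 1000
= 2043.59 N/m

2043.59


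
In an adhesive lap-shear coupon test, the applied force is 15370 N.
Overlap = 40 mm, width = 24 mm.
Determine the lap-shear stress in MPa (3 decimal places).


stress = F / (overlap * width)
= 15370 / (40 * 24)
= 16.010 MPa

16.010


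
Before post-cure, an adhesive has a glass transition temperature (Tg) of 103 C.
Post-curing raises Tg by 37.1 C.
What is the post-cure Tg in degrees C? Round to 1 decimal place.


Tg_post = Tg_base + delta_Tg
= 103 + 37.1
= 140.1 C

140.1


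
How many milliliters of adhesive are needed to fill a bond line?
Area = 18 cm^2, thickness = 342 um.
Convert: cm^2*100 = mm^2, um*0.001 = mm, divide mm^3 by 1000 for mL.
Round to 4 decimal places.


= (18 * 100) * (342 * 0.001) / 1000
= 0.6156 mL

0.6156


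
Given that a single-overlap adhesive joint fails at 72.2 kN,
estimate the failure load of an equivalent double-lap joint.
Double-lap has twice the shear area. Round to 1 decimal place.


Double-lap factor = 2
Expected load = 72.2 * 2 = 144.4 kN

144.4


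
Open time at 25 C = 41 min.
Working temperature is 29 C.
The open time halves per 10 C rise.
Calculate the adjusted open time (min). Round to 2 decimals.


factor = 2^((29 - 25) / 10) = 1.3195
ot = 41 / 1.3195 = 31.07 min

31.07


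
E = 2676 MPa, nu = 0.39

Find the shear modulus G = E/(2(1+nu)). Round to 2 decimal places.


G = 2676 / (2 * 1.39)
= 962.59 MPa

962.59


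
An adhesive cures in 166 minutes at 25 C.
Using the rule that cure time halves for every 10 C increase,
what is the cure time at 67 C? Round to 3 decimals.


Factor = 2^((67 - 25) / 10) = 18.3792
Cure time = 166 / 18.3792
= 9.032 minutes

9.032


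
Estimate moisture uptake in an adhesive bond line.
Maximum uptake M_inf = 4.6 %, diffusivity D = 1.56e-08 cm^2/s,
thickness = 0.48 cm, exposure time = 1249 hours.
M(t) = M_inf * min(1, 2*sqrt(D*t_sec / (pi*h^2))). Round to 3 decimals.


Convert time: 1249 h = 4496400 s
ratio = min(1, 2*sqrt(1.56e-08*4496400/(pi*0.48^2)))
= 0.622599
M(t) = 4.6 * 0.622599 = 2.864%

2.864


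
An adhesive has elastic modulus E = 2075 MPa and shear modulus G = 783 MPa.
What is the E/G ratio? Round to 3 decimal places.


E/G = 2075 / 783 = 2.650

2.650


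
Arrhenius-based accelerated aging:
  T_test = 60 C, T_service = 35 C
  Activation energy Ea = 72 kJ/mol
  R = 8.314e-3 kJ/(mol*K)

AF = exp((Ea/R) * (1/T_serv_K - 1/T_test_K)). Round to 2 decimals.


T_test_K = 333.15, T_serv_K = 308.15
AF = exp((72/8.314e-3) * (1/308.15 - 1/333.15))
= 8.24

8.24


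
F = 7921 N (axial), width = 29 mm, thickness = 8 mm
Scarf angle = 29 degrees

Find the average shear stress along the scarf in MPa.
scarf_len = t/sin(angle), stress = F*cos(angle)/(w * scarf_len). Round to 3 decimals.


scarf_len = 8/sin(29 deg) = 16.5013
cos(29 deg) = 0.874620
stress = 7921*0.874620/(29*16.5013) = 14.477 MPa

14.477


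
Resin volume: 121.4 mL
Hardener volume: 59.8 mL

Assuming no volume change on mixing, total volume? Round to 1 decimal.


V_total = 121.4 + 59.8 = 181.2 mL

181.2


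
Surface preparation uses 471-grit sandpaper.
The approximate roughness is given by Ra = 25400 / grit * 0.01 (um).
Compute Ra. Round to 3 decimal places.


Ra = 25400 / 471 * 0.01
= 254 / 471
= 0.539 um

0.539


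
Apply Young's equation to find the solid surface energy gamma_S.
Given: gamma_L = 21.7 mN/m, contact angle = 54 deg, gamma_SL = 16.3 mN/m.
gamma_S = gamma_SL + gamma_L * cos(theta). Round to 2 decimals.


theta_rad = 54 * pi/180 = 0.942478
gamma_S = 16.3 + 21.7 * cos(0.942478)
= 29.05 mN/m

29.05


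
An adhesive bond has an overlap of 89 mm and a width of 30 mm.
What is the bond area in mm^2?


Bond area = overlap * width
= 89 * 30
= 2670 mm^2

2670


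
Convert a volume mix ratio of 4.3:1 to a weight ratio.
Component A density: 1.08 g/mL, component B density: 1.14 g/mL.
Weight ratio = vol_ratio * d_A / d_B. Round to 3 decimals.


= 4.3 * 1.08 / 1.14 = 4.074

4.074


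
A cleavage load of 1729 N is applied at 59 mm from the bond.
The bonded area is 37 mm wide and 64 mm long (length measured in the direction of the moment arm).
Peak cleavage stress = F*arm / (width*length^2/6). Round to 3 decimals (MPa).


Moment = 1729 * 59 = 102011 N*mm
Section modulus = 37 * 4096 / 6 = 151552 / 6 mm^3
Stress = 102011 / (151552 / 6) = 612066 / 151552
= 4.039 MPa

4.039


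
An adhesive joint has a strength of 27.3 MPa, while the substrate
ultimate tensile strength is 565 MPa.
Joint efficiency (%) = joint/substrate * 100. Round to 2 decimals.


Efficiency = 27.3 / 565 * 100
= 4.83%

4.83


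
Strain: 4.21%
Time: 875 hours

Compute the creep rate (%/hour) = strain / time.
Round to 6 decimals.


Creep rate = 4.21 / 875
= 0.004811 %/h

0.004811


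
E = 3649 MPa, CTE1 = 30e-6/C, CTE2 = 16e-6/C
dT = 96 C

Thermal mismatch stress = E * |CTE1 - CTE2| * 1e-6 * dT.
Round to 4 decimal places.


= 3649 * 14e-6 * 96
= 4.9043 MPa

4.9043


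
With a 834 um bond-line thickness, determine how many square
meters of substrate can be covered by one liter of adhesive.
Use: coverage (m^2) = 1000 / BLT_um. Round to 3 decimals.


Coverage = 1000 / 834 = 1.199 m^2

1.199


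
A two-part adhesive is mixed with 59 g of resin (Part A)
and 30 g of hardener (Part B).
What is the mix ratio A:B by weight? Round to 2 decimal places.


Mix ratio = mass_A / mass_B
= 59 / 30
= 1.97

1.97


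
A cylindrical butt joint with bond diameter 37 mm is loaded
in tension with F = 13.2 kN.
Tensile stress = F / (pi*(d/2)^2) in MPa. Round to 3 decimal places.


Area = pi * (37/2)^2 = 1075.2101 mm^2
Stress = 13.2*1000 / 1075.2101
= 12.277 MPa

12.277


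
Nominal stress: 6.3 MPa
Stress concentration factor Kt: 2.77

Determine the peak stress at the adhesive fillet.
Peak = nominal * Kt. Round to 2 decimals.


Peak stress = 6.3 * 2.77
= 17.45 MPa

17.45


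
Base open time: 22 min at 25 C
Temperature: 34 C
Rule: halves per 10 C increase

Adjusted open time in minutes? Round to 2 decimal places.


Acceleration = 2^((34-25)/10) = 1.8661
Open time = 22 / 1.8661 = 11.79 min

11.79


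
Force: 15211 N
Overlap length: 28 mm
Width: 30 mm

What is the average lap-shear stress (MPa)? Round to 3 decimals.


Average shear stress = F / (overlap * width)
= 15211 / (28 * 30)
= 18.108 MPa

18.108


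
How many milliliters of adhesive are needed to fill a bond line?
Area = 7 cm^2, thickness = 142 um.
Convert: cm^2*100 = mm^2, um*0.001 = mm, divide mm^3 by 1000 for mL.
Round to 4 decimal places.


= (7 * 100) * (142 * 0.001) / 1000
= 0.0994 mL

0.0994


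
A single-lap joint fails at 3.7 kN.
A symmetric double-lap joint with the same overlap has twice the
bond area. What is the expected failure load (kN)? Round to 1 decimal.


Double-lap load = 2 * 3.7 = 7.4 kN

7.4


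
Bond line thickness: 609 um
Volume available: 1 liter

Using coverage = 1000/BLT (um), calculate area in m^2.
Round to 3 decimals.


1 L = 1e6 mm^3, thickness = 609 um = 0.609 mm
Area = 1e6 / 0.609 mm^2 = (1e6 / 0.609) / 1e6 m^2 = 1000 / 609 m^2
= 1.642 m^2

1.642


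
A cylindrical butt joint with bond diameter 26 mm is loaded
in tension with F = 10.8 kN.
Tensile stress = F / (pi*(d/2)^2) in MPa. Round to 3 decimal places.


Area = pi * (26/2)^2 = 530.9292 mm^2
Stress = 10.8*1000 / 530.9292
= 20.342 MPa

20.342


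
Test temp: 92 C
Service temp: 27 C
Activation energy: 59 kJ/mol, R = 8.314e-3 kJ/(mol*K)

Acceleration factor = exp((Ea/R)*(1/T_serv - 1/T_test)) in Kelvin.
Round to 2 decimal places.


AF = exp((59/0.008314)*(1/300.15 - 1/365.15))
= 67.27

67.27


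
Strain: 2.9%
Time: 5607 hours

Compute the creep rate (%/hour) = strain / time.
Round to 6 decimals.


Creep rate = 2.9 / 5607
= 0.000517 %/h

0.000517
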